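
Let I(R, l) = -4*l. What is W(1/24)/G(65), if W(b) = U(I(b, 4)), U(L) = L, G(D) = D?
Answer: -16/65 ≈ -0.24615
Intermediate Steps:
W(b) = -16 (W(b) = -4*4 = -16)
W(1/24)/G(65) = -16/65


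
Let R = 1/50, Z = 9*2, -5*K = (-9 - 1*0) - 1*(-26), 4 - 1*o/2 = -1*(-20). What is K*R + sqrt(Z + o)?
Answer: -17/250 + I*sqrt(14) ≈ -0.068 + 3.7417*I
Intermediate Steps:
o = -32 (o = 8 - (-2)*(-20) = 8 - 2*20 = 8 - 40 = -32)
K = -17/5 (K = -((-9 - 1*0) - 1*(-26))/5 = -((-9 + 0) + 26)/5 = -(-9 + 26)/5 = -1/5*17 = -17/5 ≈ -3.4000)
Z = 18
R = 1/50 ≈ 0.020000
K*R + sqrt(Z + o) = -17/5*1/50 + sqrt(18 - 32) = -17/250 + sqrt(-14) = -17/250 + I*sqrt(14)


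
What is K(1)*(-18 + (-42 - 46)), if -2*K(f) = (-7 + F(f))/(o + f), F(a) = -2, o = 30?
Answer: -477/31 ≈ -15.387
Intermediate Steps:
K(f) = 9/(2*(30 + f)) (K(f) = -(-7 - 2)/(2*(30 + f)) = -(-9)/(2*(30 + f)) = 9/(2*(30 + f)))
K(1)*(-18 + (-42 - 46)) = (9/(2*(30 + 1)))*(-18 + (-42 - 46)) = ((9/2)/31)*(-18 - 88) = ((9/2)*(1/31))*(-106) = (9/62)*(-106) = -477/31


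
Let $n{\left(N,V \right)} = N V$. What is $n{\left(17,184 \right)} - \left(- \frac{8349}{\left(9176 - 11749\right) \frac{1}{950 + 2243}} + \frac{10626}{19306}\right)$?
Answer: $- \frac{827908414}{114457} \approx -7233.4$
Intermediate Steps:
$n{\left(17,184 \right)} - \left(- \frac{8349}{\left(9176 - 11749\right) \frac{1}{950 + 2243}} + \frac{10626}{19306}\right) = 17 \cdot 184 - \left(- \frac{8349}{\left(9176 - 11749\right) \frac{1}{950 + 2243}} + \frac{10626}{19306}\right) = 3128 - \left(- \frac{8349}{\left(-2573\right) \frac{1}{3193}} + 10626 \cdot \frac{1}{19306}\right) = 3128 - \left(- \frac{8349}{\left(-2573\right) \frac{1}{3193}} + \frac{759}{1379}\right) = 3128 - \left(- \frac{8349}{- \frac{83}{103}} + \frac{759}{1379}\right) = 3128 - \left(\left(-8349\right) \left(- \frac{103}{83}\right) + \frac{759}{1379}\right) = 3128 - \left(\frac{859947}{83} + \frac{759}{1379}\right) = 3128 - \frac{1185929910}{114457} = - \frac{827908414}{114457}$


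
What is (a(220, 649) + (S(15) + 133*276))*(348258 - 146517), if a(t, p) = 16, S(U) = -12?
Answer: 7406315592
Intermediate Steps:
(a(220, 649) + (S(15) + 133*276))*(348258 - 146517) = (16 + (-12 + 133*276))*(348258 - 146517) = (16 + (-12 + 36708))*201741 = (16 + 36696)*201741 = 36712*201741 = 7406315592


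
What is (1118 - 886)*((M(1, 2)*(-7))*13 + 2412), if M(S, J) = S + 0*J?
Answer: 538472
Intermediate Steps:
M(S, J) = S (M(S, J) = S + 0 = S)
(1118 - 886)*((M(1, 2)*(-7))*13 + 2412) = (1118 - 886)*((1*(-7))*13 + 2412) = 232*(-7*13 + 2412) = 232*(-91 + 2412) = 232*2321 = 538472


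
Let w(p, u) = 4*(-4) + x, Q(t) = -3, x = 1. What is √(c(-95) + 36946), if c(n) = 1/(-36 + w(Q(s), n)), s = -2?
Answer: √96096495/51 ≈ 192.21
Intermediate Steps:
w(p, u) = -15 (w(p, u) = 4*(-4) + 1 = -16 + 1 = -15)
c(n) = -1/51 (c(n) = 1/(-36 - 15) = 1/(-51) = -1/51)
√(c(-95) + 36946) = √(-1/51 + 36946) = √(1884245/51) = √96096495/51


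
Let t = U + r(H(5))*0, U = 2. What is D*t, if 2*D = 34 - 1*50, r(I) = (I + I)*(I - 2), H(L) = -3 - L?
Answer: -16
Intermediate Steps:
r(I) = 2*I*(-2 + I) (r(I) = (2*I)*(-2 + I) = 2*I*(-2 + I))
D = -8 (D = (34 - 1*50)/2 = (34 - 50)/2 = (½)*(-16) = -8)
t = 2 (t = 2 + (2*(-3 - 1*5)*(-2 + (-3 - 1*5)))*0 = 2 + (2*(-3 - 5)*(-2 + (-3 - 5)))*0 = 2 + (2*(-8)*(-2 - 8))*0 = 2 + (2*(-8)*(-10))*0 = 2 + 160*0 = 2 + 0 = 2)
D*t = -8*2 = -16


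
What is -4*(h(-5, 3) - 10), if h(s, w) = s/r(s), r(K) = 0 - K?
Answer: 44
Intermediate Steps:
r(K) = -K
h(s, w) = -1 (h(s, w) = s/((-s)) = s*(-1/s) = -1)
-4*(h(-5, 3) - 10) = -4*(-1 - 10) = -4*(-11) = 44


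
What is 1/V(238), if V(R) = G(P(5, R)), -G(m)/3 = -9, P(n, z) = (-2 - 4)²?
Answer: 1/27 ≈ 0.037037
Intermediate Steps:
P(n, z) = 36 (P(n, z) = (-6)² = 36)
G(m) = 27 (G(m) = -3*(-9) = 27)
V(R) = 27
1/V(238) = 1/27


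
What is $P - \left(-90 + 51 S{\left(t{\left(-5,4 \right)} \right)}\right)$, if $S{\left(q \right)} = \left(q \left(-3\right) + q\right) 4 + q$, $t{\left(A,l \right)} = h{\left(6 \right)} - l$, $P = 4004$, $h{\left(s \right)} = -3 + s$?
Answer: $3737$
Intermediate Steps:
$t{\left(A,l \right)} = 3 - l$ ($t{\left(A,l \right)} = \left(-3 + 6\right) - l = 3 - l$)
$S{\left(q \right)} = - 7 q$ ($S{\left(q \right)} = \left(- 3 q + q\right) 4 + q = - 2 q 4 + q = - 8 q + q = - 7 q$)
$P - \left(-90 + 51 S{\left(t{\left(-5,4 \right)} \right)}\right) = 4004 - \left(-90 + 51 \left(- 7 \left(3 - 4\right)\right)\right) = 4004 - \left(-90 + 51 \left(\left(-7\right) \left(-1\right)\right)\right) = 4004 - \left(-90 + 51 \cdot 7\right) = 4004 - \left(-90 + 357\right) = 4004 - 267 = 3737$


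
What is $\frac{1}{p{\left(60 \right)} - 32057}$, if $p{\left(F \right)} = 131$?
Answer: $- \frac{1}{31926} \approx -3.1322 \cdot 10^{-5}$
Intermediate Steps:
$\frac{1}{p{\left(60 \right)} - 32057} = \frac{1}{131 - 32057} = \frac{1}{-31926} = - \frac{1}{31926}$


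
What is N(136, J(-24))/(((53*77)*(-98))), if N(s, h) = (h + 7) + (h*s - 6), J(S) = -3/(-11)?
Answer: -211/2199659 ≈ -9.5924e-5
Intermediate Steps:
J(S) = 3/11 (J(S) = -3*(-1/11) = 3/11)
N(s, h) = 1 + h + h*s (N(s, h) = (7 + h) + (-6 + h*s) = 1 + h + h*s)
N(136, J(-24))/(((53*77)*(-98))) = (1 + 3/11 + (3/11)*136)/(((53*77)*(-98))) = (1 + 3/11 + 408/11)/((4081*(-98))) = (422/11)/(-399938) = (422/11)*(-1/399938) = -211/2199659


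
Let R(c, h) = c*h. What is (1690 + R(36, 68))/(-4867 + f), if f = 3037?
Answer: -2069/915 ≈ -2.2612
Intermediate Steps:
(1690 + R(36, 68))/(-4867 + f) = (1690 + 36*68)/(-4867 + 3037) = (1690 + 2448)/(-1830) = 4138*(-1/1830) = -2069/915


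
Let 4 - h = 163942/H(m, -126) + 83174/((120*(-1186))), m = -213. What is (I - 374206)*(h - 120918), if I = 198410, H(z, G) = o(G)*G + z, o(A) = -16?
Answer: 227436606549662657/10691790 ≈ 2.1272e+10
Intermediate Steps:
H(z, G) = z - 16*G (H(z, G) = -16*G + z = z - 16*G)
h = -3692641813/42767160 (h = 4 - (163942/(-213 - 16*(-126)) + 83174/((120*(-1186)))) = 4 - (163942/(-213 + 2016) + 83174/(-142320)) = 4 - (163942/1803 + 83174*(-1/142320)) = 4 - (163942*(1/1803) - 41587/71160) = 4 - (163942/1803 - 41587/71160) = 4 - 1*3863710453/42767160 = 4 - 3863710453/42767160 = -3692641813/42767160 ≈ -86.343)
(I - 374206)*(h - 120918) = (198410 - 374206)*(-3692641813/42767160 - 120918) = -175796*(-5175012094693/42767160) = 227436606549662657/10691790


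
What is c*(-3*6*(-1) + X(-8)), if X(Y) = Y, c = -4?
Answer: -40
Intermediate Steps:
c*(-3*6*(-1) + X(-8)) = -4*(-3*6*(-1) - 8) = -4*(-18*(-1) - 8) = -4*(18 - 8) = -4*10 = -40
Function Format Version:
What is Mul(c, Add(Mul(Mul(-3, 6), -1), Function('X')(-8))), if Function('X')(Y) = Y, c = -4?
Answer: -40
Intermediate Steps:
Mul(c, Add(Mul(Mul(-3, 6), -1), Function('X')(-8))) = Mul(-4, Add(Mul(Mul(-3, 6), -1), -8)) = Mul(-4, Add(Mul(-18, -1), -8)) = Mul(-4, Add(18, -8)) = Mul(-4, 10) = -40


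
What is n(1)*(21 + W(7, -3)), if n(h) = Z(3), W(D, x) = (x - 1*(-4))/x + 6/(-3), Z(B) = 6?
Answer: 112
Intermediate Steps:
W(D, x) = -2 + (4 + x)/x (W(D, x) = (x + 4)/x + 6*(-1/3) = (4 + x)/x - 2 = -2 + (4 + x)/x)
n(h) = 6
n(1)*(21 + W(7, -3)) = 6*(21 + (4 - 1*(-3))/(-3)) = 6*(21 - (4 + 3)/3) = 6*(21 - 1/3*7) = 6*(21 - 7/3) = 6*(56/3) = 112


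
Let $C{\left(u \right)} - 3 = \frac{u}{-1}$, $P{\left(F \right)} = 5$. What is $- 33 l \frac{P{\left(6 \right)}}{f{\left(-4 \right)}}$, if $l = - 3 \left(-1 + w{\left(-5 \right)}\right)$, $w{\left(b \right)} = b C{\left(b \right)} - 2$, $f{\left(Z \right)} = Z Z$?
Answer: $- \frac{21285}{16} \approx -1330.3$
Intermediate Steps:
$C{\left(u \right)} = 3 - u$ ($C{\left(u \right)} = 3 + \frac{u}{-1} = 3 + u \left(-1\right) = 3 - u$)
$f{\left(Z \right)} = Z^{2}$
$w{\left(b \right)} = -2 + b \left(3 - b\right)$ ($w{\left(b \right)} = b \left(3 - b\right) - 2 = -2 + b \left(3 - b\right)$)
$l = 129$ ($l = - 3 \left(-1 - \left(2 - 5 \left(-3 - 5\right)\right)\right) = - 3 \left(-1 - \left(2 - -40\right)\right) = - 3 \left(-1 - 42\right) = \left(-3\right) \left(-43\right) = 129$)
$- 33 l \frac{P{\left(6 \right)}}{f{\left(-4 \right)}} = \left(-33\right) 129 \frac{5}{\left(-4\right)^{2}} = - 4257 \cdot \frac{5}{16} = - 4257 \cdot 5 \cdot \frac{1}{16} = \left(-4257\right) \frac{5}{16} = - \frac{21285}{16}$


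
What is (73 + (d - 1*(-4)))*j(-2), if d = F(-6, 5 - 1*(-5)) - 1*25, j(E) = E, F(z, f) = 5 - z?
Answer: -126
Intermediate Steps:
d = -14 (d = (5 - 1*(-6)) - 1*25 = (5 + 6) - 25 = 11 - 25 = -14)
(73 + (d - 1*(-4)))*j(-2) = (73 + (-14 - 1*(-4)))*(-2) = (73 + (-14 + 4))*(-2) = (73 - 10)*(-2) = 63*(-2) = -126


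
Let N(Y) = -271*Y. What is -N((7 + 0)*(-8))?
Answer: -15176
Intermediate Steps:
-N((7 + 0)*(-8)) = -(-271)*(7 + 0)*(-8) = -(-271)*7*(-8) = -(-271)*(-56) = -1*15176 = -15176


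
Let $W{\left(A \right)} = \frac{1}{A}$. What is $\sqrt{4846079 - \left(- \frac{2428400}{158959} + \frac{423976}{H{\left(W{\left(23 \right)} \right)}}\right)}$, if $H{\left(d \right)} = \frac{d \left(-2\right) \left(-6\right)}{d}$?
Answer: $\frac{\sqrt{1094023650022419849}}{476877} \approx 2193.3$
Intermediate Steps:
$H{\left(d \right)} = 12$ ($H{\left(d \right)} = \frac{- 2 d \left(-6\right)}{d} = \frac{12 d}{d} = 12$)
$\sqrt{4846079 - \left(- \frac{2428400}{158959} + \frac{423976}{H{\left(W{\left(23 \right)} \right)}}\right)} = \sqrt{4846079 - \left(- \frac{2428400}{158959} + \frac{105994}{3}\right)} = \sqrt{4846079 - \frac{16841415046}{476877}} = \sqrt{\frac{2294142200237}{476877}} = \frac{\sqrt{1094023650022419849}}{476877}$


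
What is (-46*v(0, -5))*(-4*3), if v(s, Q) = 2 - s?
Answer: 1104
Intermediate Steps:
(-46*v(0, -5))*(-4*3) = (-46*(2 - 1*0))*(-4*3) = -46*(2 + 0)*(-12) = -46*2*(-12) = -92*(-12) = 1104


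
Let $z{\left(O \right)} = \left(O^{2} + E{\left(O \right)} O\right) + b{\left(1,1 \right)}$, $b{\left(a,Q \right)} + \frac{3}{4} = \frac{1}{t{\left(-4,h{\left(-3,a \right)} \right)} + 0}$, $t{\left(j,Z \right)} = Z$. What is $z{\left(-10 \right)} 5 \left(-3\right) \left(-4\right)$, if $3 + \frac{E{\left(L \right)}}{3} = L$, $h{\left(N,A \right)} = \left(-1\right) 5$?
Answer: $29343$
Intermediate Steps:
$h{\left(N,A \right)} = -5$
$E{\left(L \right)} = -9 + 3 L$
$b{\left(a,Q \right)} = - \frac{19}{20}$ ($b{\left(a,Q \right)} = - \frac{3}{4} + \frac{1}{-5 + 0} = - \frac{3}{4} + \frac{1}{-5} = - \frac{3}{4} - \frac{1}{5} = - \frac{19}{20}$)
$z{\left(O \right)} = - \frac{19}{20} + O^{2} + O \left(-9 + 3 O\right)$ ($z{\left(O \right)} = \left(O^{2} + \left(-9 + 3 O\right) O\right) - \frac{19}{20} = \left(O^{2} + O \left(-9 + 3 O\right)\right) - \frac{19}{20} = - \frac{19}{20} + O^{2} + O \left(-9 + 3 O\right)$)
$z{\left(-10 \right)} 5 \left(-3\right) \left(-4\right) = \left(- \frac{19}{20} - -90 + 4 \left(-10\right)^{2}\right) 5 \left(-3\right) \left(-4\right) = \left(- \frac{19}{20} + 90 + 4 \cdot 100\right) \left(\left(-15\right) \left(-4\right)\right) = \left(- \frac{19}{20} + 90 + 400\right) 60 = \frac{9781}{20} \cdot 60 = 29343$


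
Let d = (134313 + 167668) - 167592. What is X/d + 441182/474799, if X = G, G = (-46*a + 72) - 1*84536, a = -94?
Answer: 21239615938/63807762811 ≈ 0.33287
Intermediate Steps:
G = -80140 (G = (-46*(-94) + 72) - 1*84536 = (4324 + 72) - 84536 = 4396 - 84536 = -80140)
X = -80140
d = 134389 (d = 301981 - 167592 = 134389)
X/d + 441182/474799 = -80140/134389 + 441182/474799 = 21239615938/63807762811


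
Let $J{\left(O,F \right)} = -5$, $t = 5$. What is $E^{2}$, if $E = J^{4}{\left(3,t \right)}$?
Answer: $390625$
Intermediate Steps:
$E = 625$ ($E = \left(-5\right)^{4} = 625$)
$E^{2} = 625^{2} = 390625$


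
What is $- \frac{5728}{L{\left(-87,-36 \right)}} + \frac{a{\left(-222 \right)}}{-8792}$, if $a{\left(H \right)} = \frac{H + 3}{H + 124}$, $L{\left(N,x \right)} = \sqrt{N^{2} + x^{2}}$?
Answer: $- \frac{219}{861616} - \frac{5728 \sqrt{985}}{2955} \approx -60.837$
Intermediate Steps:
$a{\left(H \right)} = \frac{3 + H}{124 + H}$
$- \frac{5728}{L{\left(-87,-36 \right)}} + \frac{a{\left(-222 \right)}}{-8792} = - \frac{5728}{\sqrt{\left(-87\right)^{2} + \left(-36\right)^{2}}} + \frac{\frac{1}{124 - 222} \left(3 - 222\right)}{-8792} = - \frac{5728}{\sqrt{7569 + 1296}} + \frac{1}{-98} \left(-219\right) \left(- \frac{1}{8792}\right) = - \frac{5728}{\sqrt{8865}} + \left(- \frac{1}{98}\right) \left(-219\right) \left(- \frac{1}{8792}\right) = - \frac{5728}{3 \sqrt{985}} + \frac{219}{98} \left(- \frac{1}{8792}\right) = - 5728 \frac{\sqrt{985}}{2955} - \frac{219}{861616} = - \frac{5728 \sqrt{985}}{2955} - \frac{219}{861616} = - \frac{219}{861616} - \frac{5728 \sqrt{985}}{2955}$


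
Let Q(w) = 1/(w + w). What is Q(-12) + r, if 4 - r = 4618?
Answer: -110737/24 ≈ -4614.0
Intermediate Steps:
r = -4614 (r = 4 - 1*4618 = 4 - 4618 = -4614)
Q(w) = 1/(2*w)
Q(-12) + r = (½)/(-12) - 4614 = (½)*(-1/12) - 4614 = -1/24 - 4614 = -110737/24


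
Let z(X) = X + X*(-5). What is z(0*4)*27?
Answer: 0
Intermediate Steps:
z(X) = -4*X (z(X) = X - 5*X = -4*X)
z(0*4)*27 = -0*4*27 = -4*0*27 = 0*27 = 0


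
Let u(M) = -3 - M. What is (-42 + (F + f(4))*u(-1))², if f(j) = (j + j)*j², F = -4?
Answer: 84100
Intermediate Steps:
f(j) = 2*j³ (f(j) = (2*j)*j² = 2*j³)
(-42 + (F + f(4))*u(-1))² = (-42 + (-4 + 2*4³)*(-3 - 1*(-1)))² = (-42 + (-4 + 2*64)*(-3 + 1))² = (-42 + (-4 + 128)*(-2))² = (-42 + 124*(-2))² = (-42 - 248)² = (-290)² = 84100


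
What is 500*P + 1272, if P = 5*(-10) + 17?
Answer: -15228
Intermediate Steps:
P = -33 (P = -50 + 17 = -33)
500*P + 1272 = 500*(-33) + 1272 = -16500 + 1272 = -15228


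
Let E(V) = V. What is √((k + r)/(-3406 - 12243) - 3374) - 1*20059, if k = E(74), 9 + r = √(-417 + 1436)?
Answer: -20059 + I*√(826263929359 + 15649*√1019)/15649 ≈ -20059.0 + 58.086*I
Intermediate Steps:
r = -9 + √1019 (r = -9 + √(-417 + 1436) = -9 + √1019 ≈ 22.922)
k = 74
√((k + r)/(-3406 - 12243) - 3374) - 1*20059 = √((74 + (-9 + √1019))/(-3406 - 12243) - 3374) - 1*20059 = √((65 + √1019)/(-15649) - 3374) - 20059 = √((65 + √1019)*(-1/15649) - 3374) - 20059 = √((-65/15649 - √1019/15649) - 3374) - 20059 = √(-52799791/15649 - √1019/15649) - 20059 = -20059 + √(-52799791/15649 - √1019/15649)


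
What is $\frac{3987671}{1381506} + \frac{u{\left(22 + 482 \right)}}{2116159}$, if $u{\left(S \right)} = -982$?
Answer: $\frac{8437189236797}{2923486355454} \approx 2.886$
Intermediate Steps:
$\frac{3987671}{1381506} + \frac{u{\left(22 + 482 \right)}}{2116159} = \frac{3987671}{1381506} - \frac{982}{2116159} = \frac{8437189236797}{2923486355454}$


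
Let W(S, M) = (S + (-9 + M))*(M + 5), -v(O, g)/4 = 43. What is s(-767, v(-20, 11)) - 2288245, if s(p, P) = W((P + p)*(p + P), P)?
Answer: -149505425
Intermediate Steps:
v(O, g) = -172 (v(O, g) = -4*43 = -172)
W(S, M) = (5 + M)*(-9 + M + S) (W(S, M) = (-9 + M + S)*(5 + M) = (5 + M)*(-9 + M + S))
s(p, P) = -45 + P² - 4*P + 5*(P + p)² + P*(P + p)² (s(p, P) = -45 + P² - 4*P + 5*((P + p)*(p + P)) + P*((P + p)*(p + P)) = -45 + P² - 4*P + 5*((P + p)*(P + p)) + P*((P + p)*(P + p)) = -45 + P² - 4*P + 5*(P + p)² + P*(P + p)²)
s(-767, v(-20, 11)) - 2288245 = (-45 - 4*(-172) + 5*(-767)² + 6*(-172)² - 172*((-172)² + (-767)² + 2*(-172)*(-767)) + 10*(-172)*(-767)) - 2288245 = (-45 + 688 + 5*588289 + 6*29584 - 172*(29584 + 588289 + 263848) + 1319240) - 2288245 = (-45 + 688 + 2941445 + 177504 - 172*881721 + 1319240) - 2288245 = (-45 + 688 + 2941445 + 177504 - 151656012 + 1319240) - 2288245 = -147217180 - 2288245 = -149505425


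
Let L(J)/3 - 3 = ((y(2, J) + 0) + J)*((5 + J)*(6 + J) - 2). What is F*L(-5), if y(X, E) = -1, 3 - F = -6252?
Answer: 281475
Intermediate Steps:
F = 6255 (F = 3 - 1*(-6252) = 3 + 6252 = 6255)
L(J) = 9 + 3*(-1 + J)*(-2 + (5 + J)*(6 + J)) (L(J) = 9 + 3*(((-1 + 0) + J)*((5 + J)*(6 + J) - 2)) = 9 + 3*((-1 + J)*(-2 + (5 + J)*(6 + J))) = 9 + 3*(-1 + J)*(-2 + (5 + J)*(6 + J)))
F*L(-5) = 6255*(-75 + 3*(-5)**3 + 30*(-5)**2 + 51*(-5)) = 6255*(-75 + 3*(-125) + 30*25 - 255) = 6255*(-75 - 375 + 750 - 255) = 6255*45 = 281475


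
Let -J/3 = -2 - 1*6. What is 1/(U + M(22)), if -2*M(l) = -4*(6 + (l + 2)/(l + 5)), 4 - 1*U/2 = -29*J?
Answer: 9/12724 ≈ 0.00070732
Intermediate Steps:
J = 24 (J = -3*(-2 - 1*6) = -3*(-2 - 6) = -3*(-8) = 24)
U = 1400 (U = 8 - (-58)*24 = 8 - 2*(-696) = 8 + 1392 = 1400)
M(l) = 12 + 2*(2 + l)/(5 + l) (M(l) = -(-2)*(6 + (l + 2)/(l + 5)) = -(-2)*(6 + (2 + l)/(5 + l)) = -(-24 - 4*(2 + l)/(5 + l))/2 = 12 + 2*(2 + l)/(5 + l))
1/(U + M(22)) = 1/(1400 + 2*(32 + 7*22)/(5 + 22)) = 1/(1400 + 2*(32 + 154)/27) = 1/(1400 + 2*(1/27)*186) = 1/(1400 + 124/9) = 1/(12724/9) = 9/12724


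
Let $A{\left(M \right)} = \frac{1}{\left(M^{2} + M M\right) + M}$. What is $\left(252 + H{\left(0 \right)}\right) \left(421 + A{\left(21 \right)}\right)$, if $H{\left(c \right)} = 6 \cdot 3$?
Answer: $\frac{34214760}{301} \approx 1.1367 \cdot 10^{5}$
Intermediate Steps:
$H{\left(c \right)} = 18$
$A{\left(M \right)} = \frac{1}{M + 2 M^{2}}$ ($A{\left(M \right)} = \frac{1}{\left(M^{2} + M^{2}\right) + M} = \frac{1}{2 M^{2} + M} = \frac{1}{M + 2 M^{2}}$)
$\left(252 + H{\left(0 \right)}\right) \left(421 + A{\left(21 \right)}\right) = \left(252 + 18\right) \left(421 + \frac{1}{21 \left(1 + 2 \cdot 21\right)}\right) = 270 \left(421 + \frac{1}{21 \left(1 + 42\right)}\right) = 270 \left(421 + \frac{1}{21 \cdot 43}\right) = 270 \left(421 + \frac{1}{21} \cdot \frac{1}{43}\right) = 270 \left(421 + \frac{1}{903}\right) = 270 \cdot \frac{380164}{903} = \frac{34214760}{301}$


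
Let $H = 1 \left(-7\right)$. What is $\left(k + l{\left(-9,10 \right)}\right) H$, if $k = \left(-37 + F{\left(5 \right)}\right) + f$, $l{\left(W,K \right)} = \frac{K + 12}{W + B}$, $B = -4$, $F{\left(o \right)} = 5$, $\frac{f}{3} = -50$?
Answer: $\frac{16716}{13} \approx 1285.8$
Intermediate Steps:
$f = -150$ ($f = 3 \left(-50\right) = -150$)
$l{\left(W,K \right)} = \frac{12 + K}{-4 + W}$ ($l{\left(W,K \right)} = \frac{K + 12}{W - 4} = \frac{12 + K}{-4 + W}$)
$k = -182$ ($k = \left(-37 + 5\right) - 150 = -32 - 150 = -182$)
$H = -7$
$\left(k + l{\left(-9,10 \right)}\right) H = \left(-182 + \frac{12 + 10}{-4 - 9}\right) \left(-7\right) = \left(-182 + \frac{1}{-13} \cdot 22\right) \left(-7\right) = \left(-182 - \frac{22}{13}\right) \left(-7\right) = \left(- \frac{2388}{13}\right) \left(-7\right) = \frac{16716}{13}$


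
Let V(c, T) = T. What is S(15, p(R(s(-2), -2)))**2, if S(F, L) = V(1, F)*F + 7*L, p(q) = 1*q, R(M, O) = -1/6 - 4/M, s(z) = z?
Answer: 2036329/36 ≈ 56565.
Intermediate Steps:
R(M, O) = -1/6 - 4/M (R(M, O) = -1*1/6 - 4/M = -1/6 - 4/M)
p(q) = q
S(F, L) = F**2 + 7*L (S(F, L) = F*F + 7*L = F**2 + 7*L)
S(15, p(R(s(-2), -2)))**2 = (15**2 + 7*((1/6)*(-24 - 1*(-2))/(-2)))**2 = (225 + 7*((1/6)*(-1/2)*(-24 + 2)))**2 = (225 + 7*((1/6)*(-1/2)*(-22)))**2 = (225 + 7*(11/6))**2 = (225 + 77/6)**2 = (1427/6)**2 = 2036329/36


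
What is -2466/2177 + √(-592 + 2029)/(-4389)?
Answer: -2466/2177 - √1437/4389 ≈ -1.1414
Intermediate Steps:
-2466/2177 + √(-592 + 2029)/(-4389) = -2466*1/2177 + √1437*(-1/4389) = -2466/2177 - √1437/4389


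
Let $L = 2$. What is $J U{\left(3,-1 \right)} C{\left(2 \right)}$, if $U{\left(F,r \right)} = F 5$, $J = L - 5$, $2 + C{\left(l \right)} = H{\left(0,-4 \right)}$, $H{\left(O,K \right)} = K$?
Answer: $270$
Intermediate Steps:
$C{\left(l \right)} = -6$ ($C{\left(l \right)} = -2 - 4 = -6$)
$J = -3$ ($J = 2 - 5 = -3$)
$U{\left(F,r \right)} = 5 F$
$J U{\left(3,-1 \right)} C{\left(2 \right)} = - 3 \cdot 5 \cdot 3 \left(-6\right) = \left(-3\right) 15 \left(-6\right) = \left(-45\right) \left(-6\right) = 270$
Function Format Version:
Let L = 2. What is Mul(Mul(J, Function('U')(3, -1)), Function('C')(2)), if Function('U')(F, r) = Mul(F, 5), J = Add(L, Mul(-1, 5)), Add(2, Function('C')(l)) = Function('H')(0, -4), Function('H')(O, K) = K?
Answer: 270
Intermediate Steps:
Function('C')(l) = -6 (Function('C')(l) = Add(-2, -4) = -6)
J = -3 (J = Add(2, Mul(-1, 5)) = Add(2, -5) = -3)
Function('U')(F, r) = Mul(5, F)
Mul(Mul(J, Function('U')(3, -1)), Function('C')(2)) = Mul(Mul(-3, Mul(5, 3)), -6) = Mul(Mul(-3, 15), -6) = Mul(-45, -6) = 270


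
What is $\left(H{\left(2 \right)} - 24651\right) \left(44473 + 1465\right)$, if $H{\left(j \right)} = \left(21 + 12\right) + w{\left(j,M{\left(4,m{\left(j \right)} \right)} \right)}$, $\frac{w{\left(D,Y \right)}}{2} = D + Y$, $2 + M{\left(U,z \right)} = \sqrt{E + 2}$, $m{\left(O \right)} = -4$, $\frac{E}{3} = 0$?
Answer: $-1130901684 + 91876 \sqrt{2} \approx -1.1308 \cdot 10^{9}$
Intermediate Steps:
$E = 0$ ($E = 3 \cdot 0 = 0$)
$M{\left(U,z \right)} = -2 + \sqrt{2}$ ($M{\left(U,z \right)} = -2 + \sqrt{0 + 2} = -2 + \sqrt{2}$)
$w{\left(D,Y \right)} = 2 D + 2 Y$ ($w{\left(D,Y \right)} = 2 \left(D + Y\right) = 2 D + 2 Y$)
$H{\left(j \right)} = 29 + 2 j + 2 \sqrt{2}$ ($H{\left(j \right)} = \left(21 + 12\right) + \left(2 j + 2 \left(-2 + \sqrt{2}\right)\right) = 33 - \left(4 - 2 j - 2 \sqrt{2}\right) = 33 + \left(-4 + 2 j + 2 \sqrt{2}\right) = 29 + 2 j + 2 \sqrt{2}$)
$\left(H{\left(2 \right)} - 24651\right) \left(44473 + 1465\right) = \left(\left(29 + 2 \cdot 2 + 2 \sqrt{2}\right) - 24651\right) \left(44473 + 1465\right) = \left(\left(29 + 4 + 2 \sqrt{2}\right) - 24651\right) 45938 = \left(\left(33 + 2 \sqrt{2}\right) - 24651\right) 45938 = \left(-24618 + 2 \sqrt{2}\right) 45938 = -1130901684 + 91876 \sqrt{2}$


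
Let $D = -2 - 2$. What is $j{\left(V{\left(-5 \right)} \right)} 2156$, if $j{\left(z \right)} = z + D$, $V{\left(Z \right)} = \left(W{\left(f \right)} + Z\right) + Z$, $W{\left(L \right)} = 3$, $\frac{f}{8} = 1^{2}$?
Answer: $-23716$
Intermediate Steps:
$f = 8$ ($f = 8 \cdot 1^{2} = 8 \cdot 1 = 8$)
$D = -4$
$V{\left(Z \right)} = 3 + 2 Z$ ($V{\left(Z \right)} = \left(3 + Z\right) + Z = 3 + 2 Z$)
$j{\left(z \right)} = -4 + z$ ($j{\left(z \right)} = z - 4 = -4 + z$)
$j{\left(V{\left(-5 \right)} \right)} 2156 = \left(-4 + \left(3 + 2 \left(-5\right)\right)\right) 2156 = \left(-4 + \left(3 - 10\right)\right) 2156 = \left(-4 - 7\right) 2156 = \left(-11\right) 2156 = -23716$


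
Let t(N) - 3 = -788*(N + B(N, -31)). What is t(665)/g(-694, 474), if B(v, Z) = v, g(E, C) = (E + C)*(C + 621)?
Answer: 1048037/240900 ≈ 4.3505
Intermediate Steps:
g(E, C) = (621 + C)*(C + E) (g(E, C) = (C + E)*(621 + C) = (621 + C)*(C + E))
t(N) = 3 - 1576*N (t(N) = 3 - 788*(N + N) = 3 - 1576*N)
t(665)/g(-694, 474) = (3 - 1576*665)/(474² + 621*474 + 621*(-694) + 474*(-694)) = (3 - 1048040)/(224676 + 294354 - 430974 - 328956) = -1048037/(-240900) = -1048037*(-1/240900) = 1048037/240900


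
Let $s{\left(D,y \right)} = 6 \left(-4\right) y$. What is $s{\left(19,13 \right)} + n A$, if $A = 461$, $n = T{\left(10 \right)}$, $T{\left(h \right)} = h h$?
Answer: $45788$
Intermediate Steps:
$s{\left(D,y \right)} = - 24 y$
$T{\left(h \right)} = h^{2}$
$n = 100$ ($n = 10^{2} = 100$)
$s{\left(19,13 \right)} + n A = \left(-24\right) 13 + 100 \cdot 461 = -312 + 46100 = 45788$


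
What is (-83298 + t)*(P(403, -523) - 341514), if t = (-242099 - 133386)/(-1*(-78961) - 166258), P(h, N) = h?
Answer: 2480317010353331/87297 ≈ 2.8412e+10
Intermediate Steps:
t = 375485/87297 (t = -375485/(78961 - 166258) = -375485/(-87297) = -375485*(-1/87297) = 375485/87297 ≈ 4.3012)
(-83298 + t)*(P(403, -523) - 341514) = (-83298 + 375485/87297)*(403 - 341514) = -7271290021/87297*(-341111) = 2480317010353331/87297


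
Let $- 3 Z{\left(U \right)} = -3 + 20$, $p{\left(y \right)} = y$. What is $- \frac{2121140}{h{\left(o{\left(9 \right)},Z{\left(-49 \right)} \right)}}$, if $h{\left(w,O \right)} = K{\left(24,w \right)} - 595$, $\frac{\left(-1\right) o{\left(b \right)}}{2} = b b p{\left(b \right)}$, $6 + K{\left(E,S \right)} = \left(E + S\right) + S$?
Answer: $\frac{303020}{499} \approx 607.25$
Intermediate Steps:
$K{\left(E,S \right)} = -6 + E + 2 S$ ($K{\left(E,S \right)} = -6 + \left(\left(E + S\right) + S\right) = -6 + \left(E + 2 S\right) = -6 + E + 2 S$)
$Z{\left(U \right)} = - \frac{17}{3}$ ($Z{\left(U \right)} = - \frac{-3 + 20}{3} = \left(- \frac{1}{3}\right) 17 = - \frac{17}{3}$)
$o{\left(b \right)} = - 2 b^{3}$ ($o{\left(b \right)} = - 2 b b b = - 2 b^{2} b = - 2 b^{3}$)
$h{\left(w,O \right)} = -577 + 2 w$ ($h{\left(w,O \right)} = \left(-6 + 24 + 2 w\right) - 595 = \left(18 + 2 w\right) - 595 = -577 + 2 w$)
$- \frac{2121140}{h{\left(o{\left(9 \right)},Z{\left(-49 \right)} \right)}} = - \frac{2121140}{-577 + 2 \left(- 2 \cdot 9^{3}\right)} = - \frac{2121140}{-577 + 2 \left(\left(-2\right) 729\right)} = - \frac{2121140}{-577 + 2 \left(-1458\right)} = - \frac{2121140}{-577 - 2916} = - \frac{2121140}{-3493} = \left(-2121140\right) \left(- \frac{1}{3493}\right) = \frac{303020}{499}$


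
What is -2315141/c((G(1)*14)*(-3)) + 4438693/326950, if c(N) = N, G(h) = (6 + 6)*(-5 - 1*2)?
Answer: -370637820523/576739800 ≈ -642.64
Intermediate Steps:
G(h) = -84 (G(h) = 12*(-5 - 2) = 12*(-7) = -84)
-2315141/c((G(1)*14)*(-3)) + 4438693/326950 = -2315141/(-84*14*(-3)) + 4438693/326950 = -2315141/((-1176*(-3))) + 4438693*(1/326950) = -2315141/3528 + 4438693/326950 = -370637820523/576739800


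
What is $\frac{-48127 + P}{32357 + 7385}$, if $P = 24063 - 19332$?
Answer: $- \frac{21698}{19871} \approx -1.0919$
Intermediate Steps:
$P = 4731$
$\frac{-48127 + P}{32357 + 7385} = \frac{-48127 + 4731}{32357 + 7385} = - \frac{43396}{39742} = \left(-43396\right) \frac{1}{39742} = - \frac{21698}{19871}$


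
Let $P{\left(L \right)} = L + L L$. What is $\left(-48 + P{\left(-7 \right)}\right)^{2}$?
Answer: $36$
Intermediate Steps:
$P{\left(L \right)} = L + L^{2}$
$\left(-48 + P{\left(-7 \right)}\right)^{2} = \left(-48 - 7 \left(1 - 7\right)\right)^{2} = \left(-48 - -42\right)^{2} = \left(-48 + 42\right)^{2} = \left(-6\right)^{2} = 36$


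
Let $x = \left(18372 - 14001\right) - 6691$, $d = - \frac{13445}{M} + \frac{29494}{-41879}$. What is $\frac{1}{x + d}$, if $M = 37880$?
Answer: $- \frac{317275304}{736414764455} \approx -0.00043084$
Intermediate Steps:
$d = - \frac{336059175}{317275304}$ ($d = - \frac{13445}{37880} + \frac{29494}{-41879} = \left(-13445\right) \frac{1}{37880} + 29494 \left(- \frac{1}{41879}\right) = - \frac{2689}{7576} - \frac{29494}{41879} = - \frac{336059175}{317275304} \approx -1.0592$)
$x = -2320$ ($x = 4371 - 6691 = -2320$)
$\frac{1}{x + d} = \frac{1}{-2320 - \frac{336059175}{317275304}} = \frac{1}{- \frac{736414764455}{317275304}} = - \frac{317275304}{736414764455}$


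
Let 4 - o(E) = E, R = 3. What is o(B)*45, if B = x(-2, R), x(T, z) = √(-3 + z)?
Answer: 180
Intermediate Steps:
B = 0 (B = √(-3 + 3) = √0 = 0)
o(E) = 4 - E
o(B)*45 = (4 - 1*0)*45 = (4 + 0)*45 = 4*45 = 180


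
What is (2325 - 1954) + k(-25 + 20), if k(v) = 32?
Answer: 403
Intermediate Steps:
(2325 - 1954) + k(-25 + 20) = (2325 - 1954) + 32 = 371 + 32 = 403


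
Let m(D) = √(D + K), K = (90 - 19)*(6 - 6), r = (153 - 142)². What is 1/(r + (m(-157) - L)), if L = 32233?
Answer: -32112/1031180701 - I*√157/1031180701 ≈ -3.1141e-5 - 1.2151e-8*I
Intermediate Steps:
r = 121 (r = 11² = 121)
K = 0 (K = 71*0 = 0)
m(D) = √D (m(D) = √(D + 0) = √D)
1/(r + (m(-157) - L)) = 1/(121 + (√(-157) - 1*32233)) = 1/(121 + (I*√157 - 32233)) = 1/(121 + (-32233 + I*√157)) = 1/(-32112 + I*√157)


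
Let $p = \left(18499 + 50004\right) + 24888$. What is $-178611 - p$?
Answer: $-272002$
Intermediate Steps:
$p = 93391$ ($p = 68503 + 24888 = 93391$)
$-178611 - p = -178611 - 93391 = -272002$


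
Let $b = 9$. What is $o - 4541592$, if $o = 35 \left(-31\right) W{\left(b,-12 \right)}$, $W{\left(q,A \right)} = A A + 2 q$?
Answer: $-4717362$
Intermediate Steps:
$W{\left(q,A \right)} = A^{2} + 2 q$
$o = -175770$ ($o = 35 \left(-31\right) \left(\left(-12\right)^{2} + 2 \cdot 9\right) = - 1085 \left(144 + 18\right) = \left(-1085\right) 162 = -175770$)
$o - 4541592 = -175770 - 4541592 = -4717362$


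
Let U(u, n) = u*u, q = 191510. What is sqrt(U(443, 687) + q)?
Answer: sqrt(387759) ≈ 622.70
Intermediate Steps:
U(u, n) = u**2
sqrt(U(443, 687) + q) = sqrt(443**2 + 191510) = sqrt(196249 + 191510) = sqrt(387759)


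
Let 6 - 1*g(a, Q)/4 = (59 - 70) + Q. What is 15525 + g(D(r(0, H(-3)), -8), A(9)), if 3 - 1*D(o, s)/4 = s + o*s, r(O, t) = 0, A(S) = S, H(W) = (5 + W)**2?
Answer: 15557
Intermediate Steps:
D(o, s) = 12 - 4*s - 4*o*s (D(o, s) = 12 - 4*(s + o*s) = 12 + (-4*s - 4*o*s) = 12 - 4*s - 4*o*s)
g(a, Q) = 68 - 4*Q (g(a, Q) = 24 - 4*((59 - 70) + Q) = 24 - 4*(-11 + Q) = 24 + (44 - 4*Q) = 68 - 4*Q)
15525 + g(D(r(0, H(-3)), -8), A(9)) = 15525 + (68 - 4*9) = 15525 + (68 - 36) = 15525 + 32 = 15557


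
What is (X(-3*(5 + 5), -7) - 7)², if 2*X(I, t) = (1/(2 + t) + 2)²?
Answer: 72361/2500 ≈ 28.944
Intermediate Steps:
X(I, t) = (2 + 1/(2 + t))²/2 (X(I, t) = (1/(2 + t) + 2)²/2 = (2 + 1/(2 + t))²/2)
(X(-3*(5 + 5), -7) - 7)² = ((5 + 2*(-7))²/(2*(2 - 7)²) - 7)² = ((½)*(5 - 14)²/(-5)² - 7)² = ((½)*(1/25)*(-9)² - 7)² = ((½)*(1/25)*81 - 7)² = (81/50 - 7)² = (-269/50)² = 72361/2500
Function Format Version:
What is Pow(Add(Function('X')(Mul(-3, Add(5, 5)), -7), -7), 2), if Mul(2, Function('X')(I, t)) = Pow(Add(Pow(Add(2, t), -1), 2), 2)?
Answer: Rational(72361, 2500) ≈ 28.944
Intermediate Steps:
Function('X')(I, t) = Mul(Rational(1, 2), Pow(Add(2, Pow(Add(2, t), -1)), 2)) (Function('X')(I, t) = Mul(Rational(1, 2), Pow(Add(Pow(Add(2, t), -1), 2), 2)) = Mul(Rational(1, 2), Pow(Add(2, Pow(Add(2, t), -1)), 2)))
Pow(Add(Function('X')(Mul(-3, Add(5, 5)), -7), -7), 2) = Pow(Add(Mul(Rational(1, 2), Pow(Add(2, -7), -2), Pow(Add(5, Mul(2, -7)), 2)), -7), 2) = Pow(Add(Mul(Rational(1, 2), Pow(-5, -2), Pow(Add(5, -14), 2)), -7), 2) = Pow(Add(Mul(Rational(1, 2), Rational(1, 25), Pow(-9, 2)), -7), 2) = Pow(Add(Mul(Rational(1, 2), Rational(1, 25), 81), -7), 2) = Pow(Add(Rational(81, 50), -7), 2) = Pow(Rational(-269, 50), 2) = Rational(72361, 2500)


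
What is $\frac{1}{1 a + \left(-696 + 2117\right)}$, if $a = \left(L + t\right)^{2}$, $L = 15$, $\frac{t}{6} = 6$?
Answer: $\frac{1}{4022} \approx 0.00024863$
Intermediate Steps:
$t = 36$ ($t = 6 \cdot 6 = 36$)
$a = 2601$ ($a = \left(15 + 36\right)^{2} = 51^{2} = 2601$)
$\frac{1}{1 a + \left(-696 + 2117\right)} = \frac{1}{1 \cdot 2601 + \left(-696 + 2117\right)} = \frac{1}{2601 + 1421} = \frac{1}{4022}$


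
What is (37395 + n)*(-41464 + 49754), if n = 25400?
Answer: 520570550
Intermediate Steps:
(37395 + n)*(-41464 + 49754) = (37395 + 25400)*(-41464 + 49754) = 62795*8290 = 520570550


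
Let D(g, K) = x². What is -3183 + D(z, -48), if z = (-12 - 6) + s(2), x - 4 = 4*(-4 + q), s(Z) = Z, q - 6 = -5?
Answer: -3119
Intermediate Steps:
q = 1 (q = 6 - 5 = 1)
x = -8 (x = 4 + 4*(-4 + 1) = 4 + 4*(-3) = 4 - 12 = -8)
z = -16 (z = (-12 - 6) + 2 = -18 + 2 = -16)
D(g, K) = 64 (D(g, K) = (-8)² = 64)
-3183 + D(z, -48) = -3183 + 64 = -3119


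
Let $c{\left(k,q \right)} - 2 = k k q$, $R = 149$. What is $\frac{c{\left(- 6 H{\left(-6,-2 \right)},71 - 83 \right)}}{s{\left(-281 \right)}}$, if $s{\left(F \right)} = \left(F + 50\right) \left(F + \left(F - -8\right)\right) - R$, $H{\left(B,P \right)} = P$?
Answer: $- \frac{1726}{127825} \approx -0.013503$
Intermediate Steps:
$c{\left(k,q \right)} = 2 + q k^{2}$ ($c{\left(k,q \right)} = 2 + k k q = 2 + k^{2} q = 2 + q k^{2}$)
$s{\left(F \right)} = -149 + \left(8 + 2 F\right) \left(50 + F\right)$ ($s{\left(F \right)} = \left(F + 50\right) \left(F + \left(F - -8\right)\right) - 149 = \left(50 + F\right) \left(F + \left(F + 8\right)\right) - 149 = \left(50 + F\right) \left(F + \left(8 + F\right)\right) - 149 = \left(50 + F\right) \left(8 + 2 F\right) - 149 = \left(8 + 2 F\right) \left(50 + F\right) - 149 = -149 + \left(8 + 2 F\right) \left(50 + F\right)$)
$\frac{c{\left(- 6 H{\left(-6,-2 \right)},71 - 83 \right)}}{s{\left(-281 \right)}} = \frac{2 + \left(71 - 83\right) \left(\left(-6\right) \left(-2\right)\right)^{2}}{251 + 2 \left(-281\right)^{2} + 108 \left(-281\right)} = \frac{2 + \left(71 - 83\right) 12^{2}}{251 + 2 \cdot 78961 - 30348} = \frac{2 - 1728}{251 + 157922 - 30348} = \frac{2 - 1728}{127825} = \left(-1726\right) \frac{1}{127825} = - \frac{1726}{127825}$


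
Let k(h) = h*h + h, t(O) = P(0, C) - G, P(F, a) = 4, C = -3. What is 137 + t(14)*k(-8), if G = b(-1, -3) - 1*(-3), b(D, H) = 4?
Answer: -31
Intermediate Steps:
G = 7 (G = 4 - 1*(-3) = 4 + 3 = 7)
t(O) = -3 (t(O) = 4 - 1*7 = 4 - 7 = -3)
k(h) = h + h² (k(h) = h² + h = h + h²)
137 + t(14)*k(-8) = 137 - (-24)*(1 - 8) = 137 - (-24)*(-7) = 137 - 3*56 = 137 - 168 = -31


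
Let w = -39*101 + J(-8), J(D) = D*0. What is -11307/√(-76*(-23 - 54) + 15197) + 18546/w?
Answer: -6182/1313 - 11307*√21049/21049 ≈ -82.643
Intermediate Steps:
J(D) = 0
w = -3939 (w = -39*101 + 0 = -3939 + 0 = -3939)
-11307/√(-76*(-23 - 54) + 15197) + 18546/w = -11307/√(-76*(-23 - 54) + 15197) + 18546/(-3939) = -11307/√(-76*(-77) + 15197) + 18546*(-1/3939) = -11307/√(5852 + 15197) - 6182/1313 = -11307*√21049/21049 - 6182/1313 = -6182/1313 - 11307*√21049/21049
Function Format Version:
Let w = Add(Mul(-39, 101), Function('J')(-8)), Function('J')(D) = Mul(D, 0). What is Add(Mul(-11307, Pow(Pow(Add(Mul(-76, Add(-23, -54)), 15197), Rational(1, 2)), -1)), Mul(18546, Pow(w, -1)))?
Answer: Add(Rational(-6182, 1313), Mul(Rational(-11307, 21049), Pow(21049, Rational(1, 2)))) ≈ -82.643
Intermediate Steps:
Function('J')(D) = 0
w = -3939 (w = Add(Mul(-39, 101), 0) = Add(-3939, 0) = -3939)
Add(Mul(-11307, Pow(Pow(Add(Mul(-76, Add(-23, -54)), 15197), Rational(1, 2)), -1)), Mul(18546, Pow(w, -1))) = Add(Mul(-11307, Pow(Pow(Add(Mul(-76, Add(-23, -54)), 15197), Rational(1, 2)), -1)), Mul(18546, Pow(-3939, -1))) = Add(Mul(-11307, Pow(Pow(Add(Mul(-76, -77), 15197), Rational(1, 2)), -1)), Mul(18546, Rational(-1, 3939))) = Add(Mul(-11307, Pow(Pow(Add(5852, 15197), Rational(1, 2)), -1)), Rational(-6182, 1313)) = Add(Mul(-11307, Pow(Pow(21049, Rational(1, 2)), -1)), Rational(-6182, 1313)) = Add(Mul(-11307, Mul(Rational(1, 21049), Pow(21049, Rational(1, 2)))), Rational(-6182, 1313)) = Add(Mul(Rational(-11307, 21049), Pow(21049, Rational(1, 2))), Rational(-6182, 1313)) = Add(Rational(-6182, 1313), Mul(Rational(-11307, 21049), Pow(21049, Rational(1, 2))))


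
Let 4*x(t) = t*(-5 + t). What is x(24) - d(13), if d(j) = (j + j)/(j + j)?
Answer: 113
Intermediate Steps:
x(t) = t*(-5 + t)/4 (x(t) = (t*(-5 + t))/4 = t*(-5 + t)/4)
d(j) = 1 (d(j) = (2*j)/((2*j)) = (2*j)*(1/(2*j)) = 1)
x(24) - d(13) = (1/4)*24*(-5 + 24) - 1*1 = (1/4)*24*19 - 1 = 114 - 1 = 113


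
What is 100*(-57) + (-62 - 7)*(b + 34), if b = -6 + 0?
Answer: -7632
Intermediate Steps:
b = -6
100*(-57) + (-62 - 7)*(b + 34) = 100*(-57) + (-62 - 7)*(-6 + 34) = -5700 - 69*28 = -5700 - 1932 = -7632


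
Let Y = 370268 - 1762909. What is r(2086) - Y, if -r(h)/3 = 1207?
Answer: 1389020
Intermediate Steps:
Y = -1392641
r(h) = -3621 (r(h) = -3*1207 = -3621)
r(2086) - Y = -3621 - 1*(-1392641) = -3621 + 1392641 = 1389020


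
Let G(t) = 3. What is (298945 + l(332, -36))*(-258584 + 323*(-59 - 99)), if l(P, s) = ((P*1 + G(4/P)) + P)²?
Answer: -230304395412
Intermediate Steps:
l(P, s) = (3 + 2*P)² (l(P, s) = ((P*1 + 3) + P)² = ((P + 3) + P)² = ((3 + P) + P)² = (3 + 2*P)²)
(298945 + l(332, -36))*(-258584 + 323*(-59 - 99)) = (298945 + (3 + 2*332)²)*(-258584 + 323*(-59 - 99)) = (298945 + (3 + 664)²)*(-258584 + 323*(-158)) = (298945 + 667²)*(-258584 - 51034) = (298945 + 444889)*(-309618) = 743834*(-309618) = -230304395412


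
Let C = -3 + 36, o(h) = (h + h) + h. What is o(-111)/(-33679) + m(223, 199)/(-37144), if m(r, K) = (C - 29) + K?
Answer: 5532115/1250972776 ≈ 0.0044222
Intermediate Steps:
o(h) = 3*h (o(h) = 2*h + h = 3*h)
C = 33
m(r, K) = 4 + K (m(r, K) = (33 - 29) + K = 4 + K)
o(-111)/(-33679) + m(223, 199)/(-37144) = (3*(-111))/(-33679) + (4 + 199)/(-37144) = -333*(-1/33679) + 203*(-1/37144) = 333/33679 - 203/37144 = 5532115/1250972776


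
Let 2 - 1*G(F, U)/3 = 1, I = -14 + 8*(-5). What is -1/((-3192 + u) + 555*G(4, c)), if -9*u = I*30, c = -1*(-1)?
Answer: 1/1347 ≈ 0.00074239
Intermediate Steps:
I = -54 (I = -14 - 40 = -54)
c = 1
G(F, U) = 3 (G(F, U) = 6 - 3*1 = 6 - 3 = 3)
u = 180 (u = -(-6)*30 = -⅑*(-1620) = 180)
-1/((-3192 + u) + 555*G(4, c)) = -1/((-3192 + 180) + 555*3) = -1/(-3012 + 1665) = -1/(-1347) = -1*(-1/1347) = 1/1347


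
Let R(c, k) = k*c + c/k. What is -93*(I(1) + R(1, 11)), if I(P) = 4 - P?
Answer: -14415/11 ≈ -1310.5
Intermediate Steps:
R(c, k) = c*k + c/k
-93*(I(1) + R(1, 11)) = -93*((4 - 1*1) + (1*11 + 1/11)) = -93*((4 - 1) + (11 + 1*(1/11))) = -93*(3 + (11 + 1/11)) = -93*(3 + 122/11) = -93*155/11 = -14415/11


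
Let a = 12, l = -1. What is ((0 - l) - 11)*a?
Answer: -120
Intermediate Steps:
((0 - l) - 11)*a = ((0 - 1*(-1)) - 11)*12 = ((0 + 1) - 11)*12 = (1 - 11)*12 = -10*12 = -120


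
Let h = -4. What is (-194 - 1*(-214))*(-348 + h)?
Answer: -7040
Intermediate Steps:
(-194 - 1*(-214))*(-348 + h) = (-194 - 1*(-214))*(-348 - 4) = (-194 + 214)*(-352) = 20*(-352) = -7040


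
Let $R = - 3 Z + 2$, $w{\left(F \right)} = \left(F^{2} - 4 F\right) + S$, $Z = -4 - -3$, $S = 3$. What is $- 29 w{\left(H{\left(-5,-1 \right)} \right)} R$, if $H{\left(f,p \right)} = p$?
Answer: $-1160$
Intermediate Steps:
$Z = -1$ ($Z = -4 + 3 = -1$)
$w{\left(F \right)} = 3 + F^{2} - 4 F$ ($w{\left(F \right)} = \left(F^{2} - 4 F\right) + 3 = 3 + F^{2} - 4 F$)
$R = 5$ ($R = \left(-3\right) \left(-1\right) + 2 = 3 + 2 = 5$)
$- 29 w{\left(H{\left(-5,-1 \right)} \right)} R = - 29 \left(3 + \left(-1\right)^{2} - -4\right) 5 = - 29 \left(3 + 1 + 4\right) 5 = \left(-29\right) 8 \cdot 5 = \left(-232\right) 5 = -1160$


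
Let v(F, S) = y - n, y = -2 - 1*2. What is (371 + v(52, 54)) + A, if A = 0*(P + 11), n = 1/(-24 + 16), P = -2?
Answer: 2937/8 ≈ 367.13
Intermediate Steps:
n = -1/8 (n = 1/(-8) = -1/8 ≈ -0.12500)
y = -4 (y = -2 - 2 = -4)
v(F, S) = -31/8 (v(F, S) = -4 - 1*(-1/8) = -4 + 1/8 = -31/8)
A = 0 (A = 0*(-2 + 11) = 0*9 = 0)
(371 + v(52, 54)) + A = (371 - 31/8) + 0 = 2937/8 + 0 = 2937/8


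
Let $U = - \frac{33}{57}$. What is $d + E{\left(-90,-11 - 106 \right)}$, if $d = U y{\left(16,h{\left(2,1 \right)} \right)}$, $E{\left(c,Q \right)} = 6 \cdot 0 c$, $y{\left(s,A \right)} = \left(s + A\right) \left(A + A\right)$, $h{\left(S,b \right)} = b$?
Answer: $- \frac{374}{19} \approx -19.684$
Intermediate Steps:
$U = - \frac{11}{19}$ ($U = \left(-33\right) \frac{1}{57} = - \frac{11}{19} \approx -0.57895$)
$y{\left(s,A \right)} = 2 A \left(A + s\right)$ ($y{\left(s,A \right)} = \left(A + s\right) 2 A = 2 A \left(A + s\right)$)
$E{\left(c,Q \right)} = 0$ ($E{\left(c,Q \right)} = 0 c = 0$)
$d = - \frac{374}{19}$ ($d = - \frac{11 \cdot 2 \cdot 1 \left(1 + 16\right)}{19} = - \frac{11 \cdot 2 \cdot 1 \cdot 17}{19} = \left(- \frac{11}{19}\right) 34 = - \frac{374}{19} \approx -19.684$)
$d + E{\left(-90,-11 - 106 \right)} = - \frac{374}{19} + 0 = - \frac{374}{19}$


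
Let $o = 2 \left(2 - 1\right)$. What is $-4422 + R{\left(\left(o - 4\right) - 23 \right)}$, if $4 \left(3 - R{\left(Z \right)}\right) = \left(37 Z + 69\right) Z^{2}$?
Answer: $129331$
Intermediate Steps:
$o = 2$ ($o = 2 \cdot 1 = 2$)
$R{\left(Z \right)} = 3 - \frac{Z^{2} \left(69 + 37 Z\right)}{4}$ ($R{\left(Z \right)} = 3 - \frac{\left(37 Z + 69\right) Z^{2}}{4} = 3 - \frac{\left(69 + 37 Z\right) Z^{2}}{4} = 3 - \frac{Z^{2} \left(69 + 37 Z\right)}{4}$)
$-4422 + R{\left(\left(o - 4\right) - 23 \right)} = -4422 - \left(-3 + \frac{37 \left(\left(2 - 4\right) - 23\right)^{3}}{4} + \frac{69 \left(\left(2 - 4\right) - 23\right)^{2}}{4}\right) = -4422 - \left(-3 + \frac{37 \left(-2 - 23\right)^{3}}{4} + \frac{69 \left(-2 - 23\right)^{2}}{4}\right) = -4422 - \left(-3 - \frac{578125}{4} + \frac{43125}{4}\right) = -4422 - -133753 = -4422 + \left(3 - \frac{43125}{4} + \frac{578125}{4}\right) = -4422 + 133753 = 129331$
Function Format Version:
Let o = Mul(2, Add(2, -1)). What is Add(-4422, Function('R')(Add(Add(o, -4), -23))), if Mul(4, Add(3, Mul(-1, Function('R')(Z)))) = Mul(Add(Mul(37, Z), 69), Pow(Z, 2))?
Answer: 129331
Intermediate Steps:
o = 2 (o = Mul(2, 1) = 2)
Function('R')(Z) = Add(3, Mul(Rational(-1, 4), Pow(Z, 2), Add(69, Mul(37, Z)))) (Function('R')(Z) = Add(3, Mul(Rational(-1, 4), Mul(Add(Mul(37, Z), 69), Pow(Z, 2)))) = Add(3, Mul(Rational(-1, 4), Mul(Add(69, Mul(37, Z)), Pow(Z, 2)))) = Add(3, Mul(Rational(-1, 4), Mul(Pow(Z, 2), Add(69, Mul(37, Z))))) = Add(3, Mul(Rational(-1, 4), Pow(Z, 2), Add(69, Mul(37, Z)))))
Add(-4422, Function('R')(Add(Add(o, -4), -23))) = Add(-4422, Add(3, Mul(Rational(-69, 4), Pow(Add(Add(2, -4), -23), 2)), Mul(Rational(-37, 4), Pow(Add(Add(2, -4), -23), 3)))) = Add(-4422, Add(3, Mul(Rational(-69, 4), Pow(Add(-2, -23), 2)), Mul(Rational(-37, 4), Pow(Add(-2, -23), 3)))) = Add(-4422, Add(3, Mul(Rational(-69, 4), Pow(-25, 2)), Mul(Rational(-37, 4), Pow(-25, 3)))) = Add(-4422, Add(3, Mul(Rational(-69, 4), 625), Mul(Rational(-37, 4), -15625))) = Add(-4422, Add(3, Rational(-43125, 4), Rational(578125, 4))) = Add(-4422, 133753) = 129331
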